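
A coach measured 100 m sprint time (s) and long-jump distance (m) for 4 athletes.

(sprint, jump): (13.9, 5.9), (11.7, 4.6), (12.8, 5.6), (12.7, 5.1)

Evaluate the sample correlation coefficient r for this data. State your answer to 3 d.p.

n = 4, Σx = 51.1, Σy = 21.2, Σx² = 655.23, Σy² = 113.34, Σxy = 272.28
nΣxy − ΣxΣy = 1089.12 − 1083.32 = 5.8
nΣx² − (Σx)² = 2620.92 − 2611.21 = 9.71; nΣy² − (Σy)² = 453.36 − 449.44 = 3.92
r = 5.8 / √(9.71 × 3.92) = 5.8 / 6.1695 ≈ 0.940

0.940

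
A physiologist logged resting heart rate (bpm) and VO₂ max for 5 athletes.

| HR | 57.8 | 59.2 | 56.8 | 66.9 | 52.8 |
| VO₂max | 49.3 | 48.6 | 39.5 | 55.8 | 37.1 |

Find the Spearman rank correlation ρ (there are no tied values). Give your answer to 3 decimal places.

0.900

Rank HR: 3, 4, 2, 5, 1
Rank VO₂max: 4, 3, 2, 5, 1
d = rank(HR) − rank(VO₂max): -1, 1, 0, 0, 0; Σd² = 2
ρ = 1 − 6Σd² / [n(n²−1)] = 1 − 6×2 / (5×24) = 1 − 12/120 ≈ 0.900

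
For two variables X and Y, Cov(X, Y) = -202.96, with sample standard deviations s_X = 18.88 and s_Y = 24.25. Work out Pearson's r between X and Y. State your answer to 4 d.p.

-0.4433

r = Cov(X,Y) / (s_X · s_Y) = -202.96 / (18.88 × 24.25)
  = -202.96 / 457.8400 ≈ -0.4433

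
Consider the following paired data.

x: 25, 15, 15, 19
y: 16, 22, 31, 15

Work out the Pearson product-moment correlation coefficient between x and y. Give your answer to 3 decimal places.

n = 4, Σx = 74, Σy = 84, Σx² = 1436, Σy² = 1926, Σxy = 1480
nΣxy − ΣxΣy = 5920 − 6216 = -296
nΣx² − (Σx)² = 5744 − 5476 = 268; nΣy² − (Σy)² = 7704 − 7056 = 648
r = -296 / √(268 × 648) = -296 / 416.7301 ≈ -0.710

-0.710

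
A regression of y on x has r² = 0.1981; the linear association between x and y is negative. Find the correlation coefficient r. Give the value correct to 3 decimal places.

-0.445

|r| = √0.1981 = 0.445
The association is negative, so r = −0.445.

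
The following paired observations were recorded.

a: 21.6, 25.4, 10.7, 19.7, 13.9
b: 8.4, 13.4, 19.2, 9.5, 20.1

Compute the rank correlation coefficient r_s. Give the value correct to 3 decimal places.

Rank a: 4, 5, 1, 3, 2
Rank b: 1, 3, 4, 2, 5
d = rank(a) − rank(b): 3, 2, -3, 1, -3; Σd² = 32
ρ = 1 − 6Σd² / [n(n²−1)] = 1 − 6×32 / (5×24) = 1 − 192/120 ≈ -0.600

-0.600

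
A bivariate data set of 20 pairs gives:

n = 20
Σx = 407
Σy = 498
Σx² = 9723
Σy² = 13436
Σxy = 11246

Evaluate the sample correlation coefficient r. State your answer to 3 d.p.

r = (nΣxy − ΣxΣy) / √[(nΣx² − (Σx)²)(nΣy² − (Σy)²)]
Numerator: 20×11246 − 407×498 = 22234
Denominator: √[(194460 − 165649)(268720 − 248004)] = √[28811 × 20716] = 24430.4866
r = 22234 / 24430.4866 ≈ 0.910

0.910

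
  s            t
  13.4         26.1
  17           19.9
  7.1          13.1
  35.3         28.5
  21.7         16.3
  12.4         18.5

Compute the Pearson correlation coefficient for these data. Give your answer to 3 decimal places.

0.656

n = 6, Σs = 106.9, Σt = 122.4, Σs² = 2389.71, Σt² = 2669.02, Σst = 2370.21
nΣst − ΣsΣt = 14221.26 − 13084.56 = 1136.7
nΣs² − (Σs)² = 14338.26 − 11427.61 = 2910.65; nΣt² − (Σt)² = 16014.12 − 14981.76 = 1032.36
r = 1136.7 / √(2910.65 × 1032.36) = 1136.7 / 1733.4470 ≈ 0.656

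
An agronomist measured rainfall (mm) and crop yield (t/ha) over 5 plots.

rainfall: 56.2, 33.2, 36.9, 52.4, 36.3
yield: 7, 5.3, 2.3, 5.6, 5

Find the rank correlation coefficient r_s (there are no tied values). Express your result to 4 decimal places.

Rank rainfall: 5, 1, 3, 4, 2
Rank yield: 5, 3, 1, 4, 2
d = rank(rainfall) − rank(yield): 0, -2, 2, 0, 0; Σd² = 8
ρ = 1 − 6Σd² / [n(n²−1)] = 1 − 6×8 / (5×24) = 1 − 48/120 ≈ 0.6000

0.6000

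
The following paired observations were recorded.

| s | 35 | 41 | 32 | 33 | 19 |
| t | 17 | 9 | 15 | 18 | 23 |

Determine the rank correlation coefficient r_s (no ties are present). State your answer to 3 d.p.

Rank s: 4, 5, 2, 3, 1
Rank t: 3, 1, 2, 4, 5
d = rank(s) − rank(t): 1, 4, 0, -1, -4; Σd² = 34
ρ = 1 − 6Σd² / [n(n²−1)] = 1 − 6×34 / (5×24) = 1 − 204/120 ≈ -0.700

-0.700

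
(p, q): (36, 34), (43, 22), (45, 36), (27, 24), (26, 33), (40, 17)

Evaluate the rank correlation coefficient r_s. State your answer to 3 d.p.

0.086

Rank p: 3, 5, 6, 2, 1, 4
Rank q: 5, 2, 6, 3, 4, 1
d = rank(p) − rank(q): -2, 3, 0, -1, -3, 3; Σd² = 32
ρ = 1 − 6Σd² / [n(n²−1)] = 1 − 6×32 / (6×35) = 1 − 192/210 ≈ 0.086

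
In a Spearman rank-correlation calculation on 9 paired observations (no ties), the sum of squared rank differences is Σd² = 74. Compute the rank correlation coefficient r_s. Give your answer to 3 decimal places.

0.383

ρ = 1 − 6Σd² / [n(n²−1)] = 1 − 6×74 / (9×80)
  = 1 − 444/720 = 1 − 0.6167 ≈ 0.383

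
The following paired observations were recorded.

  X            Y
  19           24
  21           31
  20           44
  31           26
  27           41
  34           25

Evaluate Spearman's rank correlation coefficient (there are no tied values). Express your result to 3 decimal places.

-0.086

Rank X: 1, 3, 2, 5, 4, 6
Rank Y: 1, 4, 6, 3, 5, 2
d = rank(X) − rank(Y): 0, -1, -4, 2, -1, 4; Σd² = 38
ρ = 1 − 6Σd² / [n(n²−1)] = 1 − 6×38 / (6×35) = 1 − 228/210 ≈ -0.086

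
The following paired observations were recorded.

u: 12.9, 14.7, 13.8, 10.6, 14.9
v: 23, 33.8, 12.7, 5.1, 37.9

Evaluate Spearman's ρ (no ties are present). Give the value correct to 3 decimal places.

Rank u: 2, 4, 3, 1, 5
Rank v: 3, 4, 2, 1, 5
d = rank(u) − rank(v): -1, 0, 1, 0, 0; Σd² = 2
ρ = 1 − 6Σd² / [n(n²−1)] = 1 − 6×2 / (5×24) = 1 − 12/120 ≈ 0.900

0.900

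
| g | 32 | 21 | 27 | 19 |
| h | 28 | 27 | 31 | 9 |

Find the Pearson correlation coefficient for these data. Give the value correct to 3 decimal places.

n = 4, Σg = 99, Σh = 95, Σg² = 2555, Σh² = 2555, Σgh = 2471
nΣgh − ΣgΣh = 9884 − 9405 = 479
nΣg² − (Σg)² = 10220 − 9801 = 419; nΣh² − (Σh)² = 10220 − 9025 = 1195
r = 479 / √(419 × 1195) = 479 / 707.6051 ≈ 0.677

0.677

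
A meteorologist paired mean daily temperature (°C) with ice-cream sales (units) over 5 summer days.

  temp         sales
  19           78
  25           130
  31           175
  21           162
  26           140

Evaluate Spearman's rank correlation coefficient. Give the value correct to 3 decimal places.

0.700

Rank temp: 1, 3, 5, 2, 4
Rank sales: 1, 2, 5, 4, 3
d = rank(temp) − rank(sales): 0, 1, 0, -2, 1; Σd² = 6
ρ = 1 − 6Σd² / [n(n²−1)] = 1 − 6×6 / (5×24) = 1 − 36/120 ≈ 0.700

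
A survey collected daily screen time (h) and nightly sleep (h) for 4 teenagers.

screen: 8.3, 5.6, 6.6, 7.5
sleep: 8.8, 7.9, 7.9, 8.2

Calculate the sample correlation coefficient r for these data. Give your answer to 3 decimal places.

n = 4, Σx = 28, Σy = 32.8, Σx² = 200.06, Σy² = 269.5, Σxy = 230.92
nΣxy − ΣxΣy = 923.68 − 918.4 = 5.28
nΣx² − (Σx)² = 800.24 − 784 = 16.24; nΣy² − (Σy)² = 1078 − 1075.84 = 2.16
r = 5.28 / √(16.24 × 2.16) = 5.28 / 5.9227 ≈ 0.891

0.891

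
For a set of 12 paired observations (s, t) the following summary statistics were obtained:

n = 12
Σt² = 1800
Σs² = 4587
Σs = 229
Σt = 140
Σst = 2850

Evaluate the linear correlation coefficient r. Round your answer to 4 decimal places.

0.9379

r = (nΣst − ΣsΣt) / √[(nΣs² − (Σs)²)(nΣt² − (Σt)²)]
Numerator: 12×2850 − 229×140 = 2140
Denominator: √[(55044 − 52441)(21600 − 19600)] = √[2603 × 2000] = 2281.6661
r = 2140 / 2281.6661 ≈ 0.9379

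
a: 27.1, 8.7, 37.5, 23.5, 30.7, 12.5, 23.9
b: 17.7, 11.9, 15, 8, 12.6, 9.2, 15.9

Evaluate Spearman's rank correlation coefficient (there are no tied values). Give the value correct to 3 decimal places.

0.571

Rank a: 5, 1, 7, 3, 6, 2, 4
Rank b: 7, 3, 5, 1, 4, 2, 6
d = rank(a) − rank(b): -2, -2, 2, 2, 2, 0, -2; Σd² = 24
ρ = 1 − 6Σd² / [n(n²−1)] = 1 − 6×24 / (7×48) = 1 − 144/336 ≈ 0.571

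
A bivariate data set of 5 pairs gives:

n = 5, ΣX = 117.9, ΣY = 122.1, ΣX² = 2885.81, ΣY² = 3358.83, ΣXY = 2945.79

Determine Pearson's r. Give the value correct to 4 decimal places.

r = (nΣXY − ΣXΣY) / √[(nΣX² − (ΣX)²)(nΣY² − (ΣY)²)]
Numerator: 5×2945.79 − 117.9×122.1 = 333.36
Denominator: √[(14429.05 − 13900.41)(16794.15 − 14908.41)] = √[528.64 × 1885.74] = 998.4376
r = 333.36 / 998.4376 ≈ 0.3339

0.3339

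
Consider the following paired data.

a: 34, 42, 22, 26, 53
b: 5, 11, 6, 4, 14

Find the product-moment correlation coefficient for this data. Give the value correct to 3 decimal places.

0.903

n = 5, Σa = 177, Σb = 40, Σa² = 6889, Σb² = 394, Σab = 1610
nΣab − ΣaΣb = 8050 − 7080 = 970
nΣa² − (Σa)² = 34445 − 31329 = 3116; nΣb² − (Σb)² = 1970 − 1600 = 370
r = 970 / √(3116 × 370) = 970 / 1073.7411 ≈ 0.903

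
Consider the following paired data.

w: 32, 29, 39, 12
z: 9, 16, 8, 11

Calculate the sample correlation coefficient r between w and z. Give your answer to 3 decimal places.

-0.294

n = 4, Σw = 112, Σz = 44, Σw² = 3530, Σz² = 522, Σwz = 1196
nΣwz − ΣwΣz = 4784 − 4928 = -144
nΣw² − (Σw)² = 14120 − 12544 = 1576; nΣz² − (Σz)² = 2088 − 1936 = 152
r = -144 / √(1576 × 152) = -144 / 489.4405 ≈ -0.294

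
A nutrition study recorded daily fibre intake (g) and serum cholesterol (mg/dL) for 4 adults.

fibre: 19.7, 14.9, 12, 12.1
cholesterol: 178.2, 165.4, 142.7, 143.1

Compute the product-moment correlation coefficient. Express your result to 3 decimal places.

n = 4, Σx = 58.7, Σy = 629.4, Σx² = 900.51, Σy² = 99953.3, Σxy = 9418.91
nΣxy − ΣxΣy = 37675.64 − 36945.78 = 729.86
nΣx² − (Σx)² = 3602.04 − 3445.69 = 156.35; nΣy² − (Σy)² = 399813.2 − 396144.36 = 3668.84
r = 729.86 / √(156.35 × 3668.84) = 729.86 / 757.3791 ≈ 0.964

0.964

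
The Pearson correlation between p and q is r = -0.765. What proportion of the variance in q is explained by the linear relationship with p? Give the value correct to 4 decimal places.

0.5852

r² = (-0.765)² = 0.5852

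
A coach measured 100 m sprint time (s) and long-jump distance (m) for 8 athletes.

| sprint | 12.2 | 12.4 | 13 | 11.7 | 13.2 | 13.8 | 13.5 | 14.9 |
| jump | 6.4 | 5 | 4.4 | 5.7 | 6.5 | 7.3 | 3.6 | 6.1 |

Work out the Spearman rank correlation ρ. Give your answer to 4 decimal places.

Rank sprint: 2, 3, 4, 1, 5, 7, 6, 8
Rank jump: 6, 3, 2, 4, 7, 8, 1, 5
d = rank(sprint) − rank(jump): -4, 0, 2, -3, -2, -1, 5, 3; Σd² = 68
ρ = 1 − 6Σd² / [n(n²−1)] = 1 − 6×68 / (8×63) = 1 − 408/504 ≈ 0.1905

0.1905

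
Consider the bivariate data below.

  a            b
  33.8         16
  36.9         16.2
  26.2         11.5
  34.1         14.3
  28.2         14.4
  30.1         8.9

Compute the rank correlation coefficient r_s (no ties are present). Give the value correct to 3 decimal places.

0.600

Rank a: 4, 6, 1, 5, 2, 3
Rank b: 5, 6, 2, 3, 4, 1
d = rank(a) − rank(b): -1, 0, -1, 2, -2, 2; Σd² = 14
ρ = 1 − 6Σd² / [n(n²−1)] = 1 − 6×14 / (6×35) = 1 − 84/210 ≈ 0.600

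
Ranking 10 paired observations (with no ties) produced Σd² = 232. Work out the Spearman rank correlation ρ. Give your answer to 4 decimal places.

-0.4061

ρ = 1 − 6Σd² / [n(n²−1)] = 1 − 6×232 / (10×99)
  = 1 − 1392/990 = 1 − 1.40606 ≈ -0.4061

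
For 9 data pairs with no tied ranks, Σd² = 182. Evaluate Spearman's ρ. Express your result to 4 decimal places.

-0.5167

ρ = 1 − 6Σd² / [n(n²−1)] = 1 − 6×182 / (9×80)
  = 1 − 1092/720 = 1 − 1.51667 ≈ -0.5167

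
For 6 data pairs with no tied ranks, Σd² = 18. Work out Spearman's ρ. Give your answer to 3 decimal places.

ρ = 1 − 6Σd² / [n(n²−1)] = 1 − 6×18 / (6×35)
  = 1 − 108/210 = 1 − 0.5143 ≈ 0.486

0.486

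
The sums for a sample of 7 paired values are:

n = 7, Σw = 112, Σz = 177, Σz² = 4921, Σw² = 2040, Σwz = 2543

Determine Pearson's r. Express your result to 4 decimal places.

r = (nΣwz − ΣwΣz) / √[(nΣw² − (Σw)²)(nΣz² − (Σz)²)]
Numerator: 7×2543 − 112×177 = -2023
Denominator: √[(14280 − 12544)(34447 − 31329)] = √[1736 × 3118] = 2326.5528
r = -2023 / 2326.5528 ≈ -0.8695

-0.8695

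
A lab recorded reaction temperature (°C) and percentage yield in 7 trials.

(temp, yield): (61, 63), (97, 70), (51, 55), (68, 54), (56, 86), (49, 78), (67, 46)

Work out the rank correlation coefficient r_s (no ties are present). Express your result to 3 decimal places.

-0.393

Rank temp: 4, 7, 2, 6, 3, 1, 5
Rank yield: 4, 5, 3, 2, 7, 6, 1
d = rank(temp) − rank(yield): 0, 2, -1, 4, -4, -5, 4; Σd² = 78
ρ = 1 − 6Σd² / [n(n²−1)] = 1 − 6×78 / (7×48) = 1 − 468/336 ≈ -0.393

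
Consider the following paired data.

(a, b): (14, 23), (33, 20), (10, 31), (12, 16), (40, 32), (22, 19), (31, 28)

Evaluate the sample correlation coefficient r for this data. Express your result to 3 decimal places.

0.315

n = 7, Σa = 162, Σb = 169, Σa² = 4574, Σb² = 4315, Σab = 4050
nΣab − ΣaΣb = 28350 − 27378 = 972
nΣa² − (Σa)² = 32018 − 26244 = 5774; nΣb² − (Σb)² = 30205 − 28561 = 1644
r = 972 / √(5774 × 1644) = 972 / 3080.9830 ≈ 0.315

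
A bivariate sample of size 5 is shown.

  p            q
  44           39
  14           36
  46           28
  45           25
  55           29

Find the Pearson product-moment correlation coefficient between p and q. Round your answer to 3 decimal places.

n = 5, Σp = 204, Σq = 157, Σp² = 9298, Σq² = 5067, Σpq = 6228
nΣpq − ΣpΣq = 31140 − 32028 = -888
nΣp² − (Σp)² = 46490 − 41616 = 4874; nΣq² − (Σq)² = 25335 − 24649 = 686
r = -888 / √(4874 × 686) = -888 / 1828.5415 ≈ -0.486

-0.486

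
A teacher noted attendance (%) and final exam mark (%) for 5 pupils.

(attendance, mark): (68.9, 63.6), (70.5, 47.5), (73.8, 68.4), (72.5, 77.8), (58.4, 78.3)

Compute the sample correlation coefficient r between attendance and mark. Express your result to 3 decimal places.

-0.337

n = 5, Σx = 344.1, Σy = 335.6, Σx² = 23830.71, Σy² = 23163.5, Σxy = 22991.93
nΣxy − ΣxΣy = 114959.65 − 115479.96 = -520.31
nΣx² − (Σx)² = 119153.55 − 118404.81 = 748.74; nΣy² − (Σy)² = 115817.5 − 112627.36 = 3190.14
r = -520.31 / √(748.74 × 3190.14) = -520.31 / 1545.5049 ≈ -0.337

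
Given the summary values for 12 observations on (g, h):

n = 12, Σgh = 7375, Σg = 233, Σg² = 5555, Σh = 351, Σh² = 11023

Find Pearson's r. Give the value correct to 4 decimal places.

0.6339

r = (nΣgh − ΣgΣh) / √[(nΣg² − (Σg)²)(nΣh² − (Σh)²)]
Numerator: 12×7375 − 233×351 = 6717
Denominator: √[(66660 − 54289)(132276 − 123201)] = √[12371 × 9075] = 10595.6040
r = 6717 / 10595.6040 ≈ 0.6339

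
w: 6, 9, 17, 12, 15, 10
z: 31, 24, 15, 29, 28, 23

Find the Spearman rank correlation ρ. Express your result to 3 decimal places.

Rank w: 1, 2, 6, 4, 5, 3
Rank z: 6, 3, 1, 5, 4, 2
d = rank(w) − rank(z): -5, -1, 5, -1, 1, 1; Σd² = 54
ρ = 1 − 6Σd² / [n(n²−1)] = 1 − 6×54 / (6×35) = 1 − 324/210 ≈ -0.543

-0.543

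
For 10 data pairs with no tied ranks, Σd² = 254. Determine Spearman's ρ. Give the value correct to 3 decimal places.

-0.539

ρ = 1 − 6Σd² / [n(n²−1)] = 1 − 6×254 / (10×99)
  = 1 − 1524/990 = 1 − 1.5394 ≈ -0.539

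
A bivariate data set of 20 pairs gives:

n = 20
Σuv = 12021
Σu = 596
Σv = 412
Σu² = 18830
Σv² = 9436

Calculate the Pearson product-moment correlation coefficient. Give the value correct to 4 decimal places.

r = (nΣuv − ΣuΣv) / √[(nΣu² − (Σu)²)(nΣv² − (Σv)²)]
Numerator: 20×12021 − 596×412 = -5132
Denominator: √[(376600 − 355216)(188720 − 169744)] = √[21384 × 18976] = 20144.0508
r = -5132 / 20144.0508 ≈ -0.2548

-0.2548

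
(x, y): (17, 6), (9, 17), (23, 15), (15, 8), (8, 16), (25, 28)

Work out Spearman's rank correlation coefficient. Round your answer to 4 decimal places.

Rank x: 4, 2, 5, 3, 1, 6
Rank y: 1, 5, 3, 2, 4, 6
d = rank(x) − rank(y): 3, -3, 2, 1, -3, 0; Σd² = 32
ρ = 1 − 6Σd² / [n(n²−1)] = 1 − 6×32 / (6×35) = 1 − 192/210 ≈ 0.0857

0.0857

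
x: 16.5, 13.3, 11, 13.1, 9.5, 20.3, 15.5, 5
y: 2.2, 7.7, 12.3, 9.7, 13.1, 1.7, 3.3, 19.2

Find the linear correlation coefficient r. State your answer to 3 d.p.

-0.967

n = 8, Σx = 104.2, Σy = 69.2, Σx² = 1509.34, Σy² = 863.54, Σxy = 707.19
nΣxy − ΣxΣy = 5657.52 − 7210.64 = -1553.12
nΣx² − (Σx)² = 12074.72 − 10857.64 = 1217.08; nΣy² − (Σy)² = 6908.32 − 4788.64 = 2119.68
r = -1553.12 / √(1217.08 × 2119.68) = -1553.12 / 1606.1818 ≈ -0.967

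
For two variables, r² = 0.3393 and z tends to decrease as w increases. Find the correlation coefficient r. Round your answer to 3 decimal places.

|r| = √0.3393 = 0.582
The association is negative, so r = −0.582.

-0.582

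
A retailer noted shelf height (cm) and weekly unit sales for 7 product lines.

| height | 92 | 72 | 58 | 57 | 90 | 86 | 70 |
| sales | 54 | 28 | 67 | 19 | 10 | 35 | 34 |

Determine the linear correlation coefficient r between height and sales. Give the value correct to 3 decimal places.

-0.164

n = 7, Σx = 525, Σy = 247, Σx² = 40657, Σy² = 11031, Σxy = 18243
nΣxy − ΣxΣy = 127701 − 129675 = -1974
nΣx² − (Σx)² = 284599 − 275625 = 8974; nΣy² − (Σy)² = 77217 − 61009 = 16208
r = -1974 / √(8974 × 16208) = -1974 / 12060.2899 ≈ -0.164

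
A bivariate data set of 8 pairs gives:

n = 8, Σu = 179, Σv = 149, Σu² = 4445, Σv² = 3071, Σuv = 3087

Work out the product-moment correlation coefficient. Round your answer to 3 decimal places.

-0.684

r = (nΣuv − ΣuΣv) / √[(nΣu² − (Σu)²)(nΣv² − (Σv)²)]
Numerator: 8×3087 − 179×149 = -1975
Denominator: √[(35560 − 32041)(24568 − 22201)] = √[3519 × 2367] = 2886.0826
r = -1975 / 2886.0826 ≈ -0.684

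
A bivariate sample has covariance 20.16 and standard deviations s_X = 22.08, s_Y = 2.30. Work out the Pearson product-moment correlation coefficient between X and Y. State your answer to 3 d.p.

0.397

r = Cov(X,Y) / (s_X · s_Y) = 20.16 / (22.08 × 2.30)
  = 20.16 / 50.7840 ≈ 0.397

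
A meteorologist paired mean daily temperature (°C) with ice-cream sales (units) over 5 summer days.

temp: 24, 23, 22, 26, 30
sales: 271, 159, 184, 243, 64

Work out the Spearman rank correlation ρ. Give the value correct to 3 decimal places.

Rank temp: 3, 2, 1, 4, 5
Rank sales: 5, 2, 3, 4, 1
d = rank(temp) − rank(sales): -2, 0, -2, 0, 4; Σd² = 24
ρ = 1 − 6Σd² / [n(n²−1)] = 1 − 6×24 / (5×24) = 1 − 144/120 ≈ -0.200

-0.200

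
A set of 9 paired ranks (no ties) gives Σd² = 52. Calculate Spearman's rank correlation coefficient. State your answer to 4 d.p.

ρ = 1 − 6Σd² / [n(n²−1)] = 1 − 6×52 / (9×80)
  = 1 − 312/720 = 1 − 0.43333 ≈ 0.5667

0.5667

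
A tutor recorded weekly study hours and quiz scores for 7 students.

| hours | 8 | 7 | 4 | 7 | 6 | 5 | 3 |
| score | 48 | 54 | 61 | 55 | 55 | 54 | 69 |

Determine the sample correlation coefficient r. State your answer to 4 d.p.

n = 7, Σx = 40, Σy = 396, Σx² = 248, Σy² = 22668, Σxy = 2198
nΣxy − ΣxΣy = 15386 − 15840 = -454
nΣx² − (Σx)² = 1736 − 1600 = 136; nΣy² − (Σy)² = 158676 − 156816 = 1860
r = -454 / √(136 × 1860) = -454 / 502.9513 ≈ -0.9027

-0.9027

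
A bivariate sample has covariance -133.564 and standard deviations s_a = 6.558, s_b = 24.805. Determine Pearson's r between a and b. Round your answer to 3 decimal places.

-0.821

r = Cov(a,b) / (s_a · s_b) = -133.564 / (6.558 × 24.805)
  = -133.564 / 162.6712 ≈ -0.821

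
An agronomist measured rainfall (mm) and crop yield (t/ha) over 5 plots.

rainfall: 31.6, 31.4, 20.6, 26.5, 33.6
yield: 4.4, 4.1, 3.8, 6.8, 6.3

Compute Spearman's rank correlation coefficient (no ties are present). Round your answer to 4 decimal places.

0.4000

Rank rainfall: 4, 3, 1, 2, 5
Rank yield: 3, 2, 1, 5, 4
d = rank(rainfall) − rank(yield): 1, 1, 0, -3, 1; Σd² = 12
ρ = 1 − 6Σd² / [n(n²−1)] = 1 − 6×12 / (5×24) = 1 − 72/120 ≈ 0.4000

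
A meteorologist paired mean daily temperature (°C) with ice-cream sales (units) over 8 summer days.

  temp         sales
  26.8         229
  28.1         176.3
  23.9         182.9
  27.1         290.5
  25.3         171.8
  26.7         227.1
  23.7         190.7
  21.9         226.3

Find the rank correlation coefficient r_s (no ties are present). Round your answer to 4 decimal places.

0.1905

Rank temp: 6, 8, 3, 7, 4, 5, 2, 1
Rank sales: 7, 2, 3, 8, 1, 6, 4, 5
d = rank(temp) − rank(sales): -1, 6, 0, -1, 3, -1, -2, -4; Σd² = 68
ρ = 1 − 6Σd² / [n(n²−1)] = 1 − 6×68 / (8×63) = 1 − 408/504 ≈ 0.1905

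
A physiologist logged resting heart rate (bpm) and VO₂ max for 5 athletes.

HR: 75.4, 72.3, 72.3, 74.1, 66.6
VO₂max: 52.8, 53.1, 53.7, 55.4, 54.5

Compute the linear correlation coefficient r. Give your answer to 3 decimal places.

-0.290

n = 5, Σx = 360.7, Σy = 269.5, Σx² = 26066.11, Σy² = 14530.55, Σxy = 19437.6
nΣxy − ΣxΣy = 97188 − 97208.65 = -20.65
nΣx² − (Σx)² = 130330.55 − 130104.49 = 226.06; nΣy² − (Σy)² = 72652.75 − 72630.25 = 22.5
r = -20.65 / √(226.06 × 22.5) = -20.65 / 71.3187 ≈ -0.290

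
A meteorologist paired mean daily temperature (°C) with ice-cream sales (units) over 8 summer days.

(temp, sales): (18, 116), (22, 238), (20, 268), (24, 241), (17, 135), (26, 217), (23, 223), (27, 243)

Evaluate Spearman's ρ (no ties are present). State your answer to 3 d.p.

Rank temp: 2, 4, 3, 6, 1, 7, 5, 8
Rank sales: 1, 5, 8, 6, 2, 3, 4, 7
d = rank(temp) − rank(sales): 1, -1, -5, 0, -1, 4, 1, 1; Σd² = 46
ρ = 1 − 6Σd² / [n(n²−1)] = 1 − 6×46 / (8×63) = 1 − 276/504 ≈ 0.452

0.452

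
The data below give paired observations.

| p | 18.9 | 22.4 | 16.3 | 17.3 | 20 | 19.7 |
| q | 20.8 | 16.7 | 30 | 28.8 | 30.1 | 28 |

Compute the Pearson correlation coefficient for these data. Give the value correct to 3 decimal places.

-0.678

n = 6, Σp = 114.6, Σq = 154.4, Σp² = 2212.04, Σq² = 4130.98, Σpq = 2908.04
nΣpq − ΣpΣq = 17448.24 − 17694.24 = -246
nΣp² − (Σp)² = 13272.24 − 13133.16 = 139.08; nΣq² − (Σq)² = 24785.88 − 23839.36 = 946.52
r = -246 / √(139.08 × 946.52) = -246 / 362.8250 ≈ -0.678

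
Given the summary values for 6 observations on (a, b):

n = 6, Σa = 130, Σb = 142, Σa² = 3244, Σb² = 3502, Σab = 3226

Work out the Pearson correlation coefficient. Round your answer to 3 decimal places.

0.608

r = (nΣab − ΣaΣb) / √[(nΣa² − (Σa)²)(nΣb² − (Σb)²)]
Numerator: 6×3226 − 130×142 = 896
Denominator: √[(19464 − 16900)(21012 − 20164)] = √[2564 × 848] = 1474.5413
r = 896 / 1474.5413 ≈ 0.608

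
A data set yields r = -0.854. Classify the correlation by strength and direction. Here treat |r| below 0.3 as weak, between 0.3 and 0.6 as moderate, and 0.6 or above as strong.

strong negative

r = -0.854 < 0 so the relationship is negative.
|r| = 0.854, which falls in the strong range.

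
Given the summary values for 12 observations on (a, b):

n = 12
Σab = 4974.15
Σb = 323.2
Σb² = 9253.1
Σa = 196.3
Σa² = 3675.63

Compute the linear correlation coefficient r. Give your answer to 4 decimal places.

-0.6200

r = (nΣab − ΣaΣb) / √[(nΣa² − (Σa)²)(nΣb² − (Σb)²)]
Numerator: 12×4974.15 − 196.3×323.2 = -3754.36
Denominator: √[(44107.56 − 38533.69)(111037.2 − 104458.24)] = √[5573.87 × 6578.96] = 6055.5981
r = -3754.36 / 6055.5981 ≈ -0.6200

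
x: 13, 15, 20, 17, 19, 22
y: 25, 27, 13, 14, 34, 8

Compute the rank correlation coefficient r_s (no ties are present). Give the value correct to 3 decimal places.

Rank x: 1, 2, 5, 3, 4, 6
Rank y: 4, 5, 2, 3, 6, 1
d = rank(x) − rank(y): -3, -3, 3, 0, -2, 5; Σd² = 56
ρ = 1 − 6Σd² / [n(n²−1)] = 1 − 6×56 / (6×35) = 1 − 336/210 ≈ -0.600

-0.600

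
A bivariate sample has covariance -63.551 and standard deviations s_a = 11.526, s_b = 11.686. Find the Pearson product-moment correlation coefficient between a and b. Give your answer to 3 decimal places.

r = Cov(a,b) / (s_a · s_b) = -63.551 / (11.526 × 11.686)
  = -63.551 / 134.6928 ≈ -0.472

-0.472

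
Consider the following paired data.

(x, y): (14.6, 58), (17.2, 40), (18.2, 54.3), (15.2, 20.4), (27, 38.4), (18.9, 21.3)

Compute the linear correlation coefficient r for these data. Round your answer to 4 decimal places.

n = 6, Σx = 111.1, Σy = 232.4, Σx² = 2157.49, Σy² = 10256.9, Σxy = 4272.51
nΣxy − ΣxΣy = 25635.06 − 25819.64 = -184.58
nΣx² − (Σx)² = 12944.94 − 12343.21 = 601.73; nΣy² − (Σy)² = 61541.4 − 54009.76 = 7531.64
r = -184.58 / √(601.73 × 7531.64) = -184.58 / 2128.8527 ≈ -0.0867

-0.0867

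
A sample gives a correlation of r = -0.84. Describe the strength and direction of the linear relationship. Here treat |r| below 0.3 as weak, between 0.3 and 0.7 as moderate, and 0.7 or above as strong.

strong negative

r = -0.84 < 0 so the relationship is negative.
|r| = 0.84, which falls in the strong range.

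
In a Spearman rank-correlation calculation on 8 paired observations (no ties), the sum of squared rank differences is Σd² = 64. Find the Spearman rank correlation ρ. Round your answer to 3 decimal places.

ρ = 1 − 6Σd² / [n(n²−1)] = 1 − 6×64 / (8×63)
  = 1 − 384/504 = 1 − 0.7619 ≈ 0.238

0.238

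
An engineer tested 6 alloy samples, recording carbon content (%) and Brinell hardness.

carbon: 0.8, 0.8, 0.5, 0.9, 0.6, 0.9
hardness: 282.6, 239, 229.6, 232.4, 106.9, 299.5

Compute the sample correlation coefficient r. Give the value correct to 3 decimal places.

n = 6, Σx = 4.5, Σy = 1390, Σx² = 3.51, Σy² = 344837.54, Σxy = 1074.93
nΣxy − ΣxΣy = 6449.58 − 6255 = 194.58
nΣx² − (Σx)² = 21.06 − 20.25 = 0.81; nΣy² − (Σy)² = 2069025.24 − 1932100 = 136925.24
r = 194.58 / √(0.81 × 136925.24) = 194.58 / 333.0307 ≈ 0.584

0.584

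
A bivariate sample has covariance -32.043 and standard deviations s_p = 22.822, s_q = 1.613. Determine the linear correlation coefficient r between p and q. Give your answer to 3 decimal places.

-0.870

r = Cov(p,q) / (s_p · s_q) = -32.043 / (22.822 × 1.613)
  = -32.043 / 36.8119 ≈ -0.870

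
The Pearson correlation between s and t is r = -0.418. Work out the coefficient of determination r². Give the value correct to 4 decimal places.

0.1747

r² = (-0.418)² = 0.1747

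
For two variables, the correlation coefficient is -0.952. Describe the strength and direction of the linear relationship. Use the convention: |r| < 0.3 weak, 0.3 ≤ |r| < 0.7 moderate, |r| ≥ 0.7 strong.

r = -0.952 < 0 so the relationship is negative.
|r| = 0.952, which falls in the strong range.

strong negative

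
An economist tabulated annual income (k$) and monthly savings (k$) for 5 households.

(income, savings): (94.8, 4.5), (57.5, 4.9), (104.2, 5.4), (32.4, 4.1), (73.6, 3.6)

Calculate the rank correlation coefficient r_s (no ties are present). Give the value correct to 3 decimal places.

Rank income: 4, 2, 5, 1, 3
Rank savings: 3, 4, 5, 2, 1
d = rank(income) − rank(savings): 1, -2, 0, -1, 2; Σd² = 10
ρ = 1 − 6Σd² / [n(n²−1)] = 1 − 6×10 / (5×24) = 1 − 60/120 ≈ 0.500

0.500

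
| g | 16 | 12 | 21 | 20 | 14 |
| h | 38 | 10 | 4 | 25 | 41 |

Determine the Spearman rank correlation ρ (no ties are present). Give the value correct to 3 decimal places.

Rank g: 3, 1, 5, 4, 2
Rank h: 4, 2, 1, 3, 5
d = rank(g) − rank(h): -1, -1, 4, 1, -3; Σd² = 28
ρ = 1 − 6Σd² / [n(n²−1)] = 1 − 6×28 / (5×24) = 1 − 168/120 ≈ -0.400

-0.400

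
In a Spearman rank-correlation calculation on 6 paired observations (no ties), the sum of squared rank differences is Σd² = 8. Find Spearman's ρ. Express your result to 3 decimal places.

0.771

ρ = 1 − 6Σd² / [n(n²−1)] = 1 − 6×8 / (6×35)
  = 1 − 48/210 = 1 − 0.2286 ≈ 0.771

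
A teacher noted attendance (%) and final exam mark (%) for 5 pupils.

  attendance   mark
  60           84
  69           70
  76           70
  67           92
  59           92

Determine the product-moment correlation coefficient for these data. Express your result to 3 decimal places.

-0.736

n = 5, Σx = 331, Σy = 408, Σx² = 22107, Σy² = 33784, Σxy = 26782
nΣxy − ΣxΣy = 133910 − 135048 = -1138
nΣx² − (Σx)² = 110535 − 109561 = 974; nΣy² − (Σy)² = 168920 − 166464 = 2456
r = -1138 / √(974 × 2456) = -1138 / 1546.6557 ≈ -0.736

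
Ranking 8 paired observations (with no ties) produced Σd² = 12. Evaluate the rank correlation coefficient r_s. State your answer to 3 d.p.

ρ = 1 − 6Σd² / [n(n²−1)] = 1 − 6×12 / (8×63)
  = 1 − 72/504 = 1 − 0.1429 ≈ 0.857

0.857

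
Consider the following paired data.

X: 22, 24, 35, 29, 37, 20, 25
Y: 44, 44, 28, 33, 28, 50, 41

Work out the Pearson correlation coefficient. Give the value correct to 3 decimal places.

-0.974

n = 7, ΣX = 192, ΣY = 268, ΣX² = 5520, ΣY² = 10710, ΣXY = 7022
nΣXY − ΣXΣY = 49154 − 51456 = -2302
nΣX² − (ΣX)² = 38640 − 36864 = 1776; nΣY² − (ΣY)² = 74970 − 71824 = 3146
r = -2302 / √(1776 × 3146) = -2302 / 2363.7462 ≈ -0.974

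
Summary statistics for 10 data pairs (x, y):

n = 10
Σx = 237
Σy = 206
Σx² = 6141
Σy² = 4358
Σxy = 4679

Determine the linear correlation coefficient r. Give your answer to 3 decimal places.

-0.830

r = (nΣxy − ΣxΣy) / √[(nΣx² − (Σx)²)(nΣy² − (Σy)²)]
Numerator: 10×4679 − 237×206 = -2032
Denominator: √[(61410 − 56169)(43580 − 42436)] = √[5241 × 1144] = 2448.6127
r = -2032 / 2448.6127 ≈ -0.830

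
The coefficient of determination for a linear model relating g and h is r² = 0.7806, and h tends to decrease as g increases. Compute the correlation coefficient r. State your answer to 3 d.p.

|r| = √0.7806 = 0.884
The association is negative, so r = −0.884.

-0.884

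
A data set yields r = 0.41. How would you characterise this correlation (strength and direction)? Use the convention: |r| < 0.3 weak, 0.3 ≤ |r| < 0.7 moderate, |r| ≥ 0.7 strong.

moderate positive

r = 0.41 > 0 so the relationship is positive.
|r| = 0.41, which falls in the moderate range.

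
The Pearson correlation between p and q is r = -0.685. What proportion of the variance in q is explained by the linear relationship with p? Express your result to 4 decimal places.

0.4692

r² = (-0.685)² = 0.4692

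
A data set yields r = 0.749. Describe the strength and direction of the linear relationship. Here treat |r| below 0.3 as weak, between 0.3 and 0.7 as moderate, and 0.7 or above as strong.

r = 0.749 > 0 so the relationship is positive.
|r| = 0.749, which falls in the strong range.

strong positive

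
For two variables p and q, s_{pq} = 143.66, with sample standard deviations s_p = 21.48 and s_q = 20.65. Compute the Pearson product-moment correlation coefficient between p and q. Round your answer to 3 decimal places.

0.324

r = Cov(p,q) / (s_p · s_q) = 143.66 / (21.48 × 20.65)
  = 143.66 / 443.5620 ≈ 0.324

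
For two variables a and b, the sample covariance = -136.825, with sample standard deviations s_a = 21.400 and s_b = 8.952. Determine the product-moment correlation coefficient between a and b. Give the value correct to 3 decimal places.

-0.714

r = Cov(a,b) / (s_a · s_b) = -136.825 / (21.400 × 8.952)
  = -136.825 / 191.5728 ≈ -0.714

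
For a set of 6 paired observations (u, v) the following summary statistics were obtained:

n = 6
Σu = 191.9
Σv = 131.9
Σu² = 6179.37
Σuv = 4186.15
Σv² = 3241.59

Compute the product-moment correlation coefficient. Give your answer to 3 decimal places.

r = (nΣuv − ΣuΣv) / √[(nΣu² − (Σu)²)(nΣv² − (Σv)²)]
Numerator: 6×4186.15 − 191.9×131.9 = -194.71
Denominator: √[(37076.22 − 36825.61)(19449.54 − 17397.61)] = √[250.61 × 2051.93] = 717.1012
r = -194.71 / 717.1012 ≈ -0.272

-0.272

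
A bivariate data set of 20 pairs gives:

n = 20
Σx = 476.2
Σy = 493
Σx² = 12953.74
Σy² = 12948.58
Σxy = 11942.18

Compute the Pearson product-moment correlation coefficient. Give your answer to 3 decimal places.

r = (nΣxy − ΣxΣy) / √[(nΣx² − (Σx)²)(nΣy² − (Σy)²)]
Numerator: 20×11942.18 − 476.2×493 = 4077
Denominator: √[(259074.8 − 226766.44)(258971.6 − 243049)] = √[32308.36 × 15922.6] = 22681.1175
r = 4077 / 22681.1175 ≈ 0.180

0.180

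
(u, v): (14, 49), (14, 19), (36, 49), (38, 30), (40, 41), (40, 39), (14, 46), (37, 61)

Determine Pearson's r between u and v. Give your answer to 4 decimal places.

n = 8, Σu = 233, Σv = 334, Σu² = 7897, Σv² = 15102, Σuv = 9957
nΣuv − ΣuΣv = 79656 − 77822 = 1834
nΣu² − (Σu)² = 63176 − 54289 = 8887; nΣv² − (Σv)² = 120816 − 111556 = 9260
r = 1834 / √(8887 × 9260) = 1834 / 9071.5831 ≈ 0.2022

0.2022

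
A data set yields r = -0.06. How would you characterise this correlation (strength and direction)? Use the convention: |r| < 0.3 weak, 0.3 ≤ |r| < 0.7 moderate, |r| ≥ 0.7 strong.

r = -0.06 < 0 so the relationship is negative.
|r| = 0.06, which falls in the weak range.

weak negative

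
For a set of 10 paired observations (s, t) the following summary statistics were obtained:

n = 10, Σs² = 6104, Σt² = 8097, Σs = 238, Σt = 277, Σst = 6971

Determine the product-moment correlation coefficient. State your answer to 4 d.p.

r = (nΣst − ΣsΣt) / √[(nΣs² − (Σs)²)(nΣt² − (Σt)²)]
Numerator: 10×6971 − 238×277 = 3784
Denominator: √[(61040 − 56644)(80970 − 76729)] = √[4396 × 4241] = 4317.8045
r = 3784 / 4317.8045 ≈ 0.8764

0.8764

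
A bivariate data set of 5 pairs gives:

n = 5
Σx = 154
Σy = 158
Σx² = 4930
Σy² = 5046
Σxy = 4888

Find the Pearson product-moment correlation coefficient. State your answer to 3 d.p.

r = (nΣxy − ΣxΣy) / √[(nΣx² − (Σx)²)(nΣy² − (Σy)²)]
Numerator: 5×4888 − 154×158 = 108
Denominator: √[(24650 − 23716)(25230 − 24964)] = √[934 × 266] = 498.4416
r = 108 / 498.4416 ≈ 0.217

0.217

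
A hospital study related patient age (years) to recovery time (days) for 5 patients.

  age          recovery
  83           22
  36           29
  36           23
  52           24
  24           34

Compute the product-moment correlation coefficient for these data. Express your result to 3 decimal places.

n = 5, Σx = 231, Σy = 132, Σx² = 12761, Σy² = 3586, Σxy = 5762
nΣxy − ΣxΣy = 28810 − 30492 = -1682
nΣx² − (Σx)² = 63805 − 53361 = 10444; nΣy² − (Σy)² = 17930 − 17424 = 506
r = -1682 / √(10444 × 506) = -1682 / 2298.8397 ≈ -0.732

-0.732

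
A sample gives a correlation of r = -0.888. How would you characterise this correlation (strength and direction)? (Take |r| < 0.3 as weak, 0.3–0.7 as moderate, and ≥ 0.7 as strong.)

strong negative

r = -0.888 < 0 so the relationship is negative.
|r| = 0.888, which falls in the strong range.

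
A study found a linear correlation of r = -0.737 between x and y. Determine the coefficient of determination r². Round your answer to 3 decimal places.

r² = (-0.737)² = 0.543

0.543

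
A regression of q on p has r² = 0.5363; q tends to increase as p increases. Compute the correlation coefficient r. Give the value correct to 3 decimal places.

|r| = √0.5363 = 0.732
The association is positive, so r = 0.732.

0.732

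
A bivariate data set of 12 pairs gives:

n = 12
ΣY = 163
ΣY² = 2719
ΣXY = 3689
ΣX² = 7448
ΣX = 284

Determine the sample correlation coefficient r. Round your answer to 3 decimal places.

-0.278

r = (nΣXY − ΣXΣY) / √[(nΣX² − (ΣX)²)(nΣY² − (ΣY)²)]
Numerator: 12×3689 − 284×163 = -2024
Denominator: √[(89376 − 80656)(32628 − 26569)] = √[8720 × 6059] = 7268.7330
r = -2024 / 7268.7330 ≈ -0.278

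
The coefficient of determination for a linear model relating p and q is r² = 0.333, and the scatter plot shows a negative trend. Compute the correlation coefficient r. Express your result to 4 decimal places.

-0.5771

|r| = √0.333 = 0.5771
The association is negative, so r = −0.5771.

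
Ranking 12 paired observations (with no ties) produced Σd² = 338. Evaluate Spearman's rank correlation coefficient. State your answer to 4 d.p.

ρ = 1 − 6Σd² / [n(n²−1)] = 1 − 6×338 / (12×143)
  = 1 − 2028/1716 = 1 − 1.18182 ≈ -0.1818

-0.1818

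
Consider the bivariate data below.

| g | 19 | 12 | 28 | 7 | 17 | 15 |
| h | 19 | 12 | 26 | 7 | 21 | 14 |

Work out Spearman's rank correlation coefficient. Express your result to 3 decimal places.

Rank g: 5, 2, 6, 1, 4, 3
Rank h: 4, 2, 6, 1, 5, 3
d = rank(g) − rank(h): 1, 0, 0, 0, -1, 0; Σd² = 2
ρ = 1 − 6Σd² / [n(n²−1)] = 1 − 6×2 / (6×35) = 1 − 12/210 ≈ 0.943

0.943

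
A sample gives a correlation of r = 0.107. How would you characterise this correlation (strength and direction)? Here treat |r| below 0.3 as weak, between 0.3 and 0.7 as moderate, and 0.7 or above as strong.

r = 0.107 > 0 so the relationship is positive.
|r| = 0.107, which falls in the weak range.

weak positive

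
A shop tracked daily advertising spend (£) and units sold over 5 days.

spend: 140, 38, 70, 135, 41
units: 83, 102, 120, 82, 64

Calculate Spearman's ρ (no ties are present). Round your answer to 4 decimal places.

-0.1000

Rank spend: 5, 1, 3, 4, 2
Rank units: 3, 4, 5, 2, 1
d = rank(spend) − rank(units): 2, -3, -2, 2, 1; Σd² = 22
ρ = 1 − 6Σd² / [n(n²−1)] = 1 − 6×22 / (5×24) = 1 − 132/120 ≈ -0.1000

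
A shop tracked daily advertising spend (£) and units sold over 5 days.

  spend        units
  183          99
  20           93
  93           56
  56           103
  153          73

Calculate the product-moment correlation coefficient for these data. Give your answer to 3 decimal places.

-0.132

n = 5, Σx = 505, Σy = 424, Σx² = 69083, Σy² = 37524, Σxy = 42122
nΣxy − ΣxΣy = 210610 − 214120 = -3510
nΣx² − (Σx)² = 345415 − 255025 = 90390; nΣy² − (Σy)² = 187620 − 179776 = 7844
r = -3510 / √(90390 × 7844) = -3510 / 26627.4137 ≈ -0.132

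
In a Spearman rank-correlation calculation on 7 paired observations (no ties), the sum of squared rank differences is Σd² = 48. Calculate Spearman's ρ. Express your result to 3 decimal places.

ρ = 1 − 6Σd² / [n(n²−1)] = 1 − 6×48 / (7×48)
  = 1 − 288/336 = 1 − 0.8571 ≈ 0.143

0.143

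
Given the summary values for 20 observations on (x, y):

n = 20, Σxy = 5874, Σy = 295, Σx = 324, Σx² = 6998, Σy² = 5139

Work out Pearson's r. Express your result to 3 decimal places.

0.933

r = (nΣxy − ΣxΣy) / √[(nΣx² − (Σx)²)(nΣy² − (Σy)²)]
Numerator: 20×5874 − 324×295 = 21900
Denominator: √[(139960 − 104976)(102780 − 87025)] = √[34984 × 15755] = 23477.0722
r = 21900 / 23477.0722 ≈ 0.933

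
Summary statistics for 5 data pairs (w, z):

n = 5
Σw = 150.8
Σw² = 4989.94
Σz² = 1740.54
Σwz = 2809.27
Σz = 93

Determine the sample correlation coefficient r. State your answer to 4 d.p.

r = (nΣwz − ΣwΣz) / √[(nΣw² − (Σw)²)(nΣz² − (Σz)²)]
Numerator: 5×2809.27 − 150.8×93 = 21.95
Denominator: √[(24949.7 − 22740.64)(8702.7 − 8649)] = √[2209.06 × 53.7] = 344.4220
r = 21.95 / 344.4220 ≈ 0.0637

0.0637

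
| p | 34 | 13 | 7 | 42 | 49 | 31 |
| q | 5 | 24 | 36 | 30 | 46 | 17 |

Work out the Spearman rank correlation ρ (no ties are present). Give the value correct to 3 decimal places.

Rank p: 4, 2, 1, 5, 6, 3
Rank q: 1, 3, 5, 4, 6, 2
d = rank(p) − rank(q): 3, -1, -4, 1, 0, 1; Σd² = 28
ρ = 1 − 6Σd² / [n(n²−1)] = 1 − 6×28 / (6×35) = 1 − 168/210 ≈ 0.200

0.200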